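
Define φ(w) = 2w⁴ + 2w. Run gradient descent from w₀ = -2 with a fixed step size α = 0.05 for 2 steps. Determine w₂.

0.4676

φ′(w) = 8w³ + 2
Step 1: φ′(-2) = -62; w₁ = -2 − 0.05·(-62) = 1.1
Step 2: φ′(1.1) = 12.648; w₂ = 1.1 − 0.05·12.648 = 0.4676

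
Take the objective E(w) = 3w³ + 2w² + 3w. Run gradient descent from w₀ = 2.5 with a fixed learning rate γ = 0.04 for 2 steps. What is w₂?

E′(w) = 9w² + 4w + 3
w₁ = 2.5 − 0.04·69.25 = -0.27
w₂ = -0.27 − 0.04·2.5761 = -0.373044

-0.373044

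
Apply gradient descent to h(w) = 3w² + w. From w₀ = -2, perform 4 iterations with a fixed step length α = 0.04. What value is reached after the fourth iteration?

h′(w) = 6w + 1
Step 1: h′(-2) = -11; w₁ = -2 − 0.04·(-11) = -1.56
Step 2: h′(-1.56) = -8.36; w₂ = -1.56 − 0.04·(-8.36) = -1.2256
Step 3: h′(-1.2256) = -6.3536; w₃ = -1.2256 − 0.04·(-6.3536) = -0.971456
Step 4: h′(-0.971456) = -4.828736; w₄ = -0.971456 − 0.04·(-4.828736) = -0.77830656

-0.77830656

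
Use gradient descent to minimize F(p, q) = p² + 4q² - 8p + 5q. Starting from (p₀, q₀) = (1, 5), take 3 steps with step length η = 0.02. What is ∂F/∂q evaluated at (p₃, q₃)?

26.67168

∇F = (2p - 8, 8q + 5)
(p₁, q₁) = (1, 5) − 0.02·(-6, 45) = (1.12, 4.1)
(p₂, q₂) = (1.12, 4.1) − 0.02·(-5.76, 37.8) = (1.2352, 3.344)
(p₃, q₃) = (1.2352, 3.344) − 0.02·(-5.5296, 31.752) = (1.345792, 2.70896)
∂F/∂q at (1.345792, 2.70896) = 26.67168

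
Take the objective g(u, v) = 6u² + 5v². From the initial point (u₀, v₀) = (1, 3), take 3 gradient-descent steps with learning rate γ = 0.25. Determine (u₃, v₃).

(-8, -10.125)

∇g = (12u, 10v)
Step 1: at (1, 3), ∇g = (12, 30) → (1, 3) − 0.25·(12, 30) = (-2, -4.5)
Step 2: at (-2, -4.5), ∇g = (-24, -45) → (-2, -4.5) − 0.25·(-24, -45) = (4, 6.75)
Step 3: at (4, 6.75), ∇g = (48, 67.5) → (4, 6.75) − 0.25·(48, 67.5) = (-8, -10.125)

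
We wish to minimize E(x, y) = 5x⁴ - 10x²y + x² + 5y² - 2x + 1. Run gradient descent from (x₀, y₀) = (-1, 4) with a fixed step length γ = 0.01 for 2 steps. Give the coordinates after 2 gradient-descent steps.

∇E = (20x³ - 20xy + 2x - 2, -10x² + 10y)
Step 1: at (-1, 4), ∇E = (56, 30) → (-1, 4) − 0.01·(56, 30) = (-1.56, 3.7)
Step 2: at (-1.56, 3.7), ∇E = (34.39168, 12.664) → (-1.56, 3.7) − 0.01·(34.39168, 12.664) = (-1.9039168, 3.57336)

(-1.9039168, 3.57336)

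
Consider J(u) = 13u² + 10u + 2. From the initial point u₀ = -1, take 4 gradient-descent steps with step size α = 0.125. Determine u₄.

-16.15625

J′(u) = 26u + 10
u₁ = -1 − 0.125·(-16) = 1
u₂ = 1 − 0.125·36 = -3.5
u₃ = -3.5 − 0.125·(-81) = 6.625
u₄ = 6.625 − 0.125·182.25 = -16.15625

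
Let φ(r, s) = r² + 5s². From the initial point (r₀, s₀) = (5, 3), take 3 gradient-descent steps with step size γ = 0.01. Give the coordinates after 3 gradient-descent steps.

∇φ = (2r, 10s)
(r₁, s₁) = (5, 3) − 0.01·(10, 30) = (4.9, 2.7)
(r₂, s₂) = (4.9, 2.7) − 0.01·(9.8, 27) = (4.802, 2.43)
(r₃, s₃) = (4.802, 2.43) − 0.01·(9.604, 24.3) = (4.70596, 2.187)

(4.70596, 2.187)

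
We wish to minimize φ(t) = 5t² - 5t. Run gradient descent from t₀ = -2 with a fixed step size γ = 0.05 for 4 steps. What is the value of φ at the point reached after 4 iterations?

-1.1279296875

φ′(t) = 10t - 5
Step 1: φ′(-2) = -25; t₁ = -2 − 0.05·(-25) = -0.75
Step 2: φ′(-0.75) = -12.5; t₂ = -0.75 − 0.05·(-12.5) = -0.125
Step 3: φ′(-0.125) = -6.25; t₃ = -0.125 − 0.05·(-6.25) = 0.1875
Step 4: φ′(0.1875) = -3.125; t₄ = 0.1875 − 0.05·(-3.125) = 0.34375
φ(0.34375) = -1.1279296875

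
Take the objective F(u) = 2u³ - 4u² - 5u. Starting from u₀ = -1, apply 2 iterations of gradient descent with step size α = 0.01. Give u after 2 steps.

F′(u) = 6u² - 8u - 5
Step 1: F′(-1) = 9; u₁ = -1 − 0.01·9 = -1.09
Step 2: F′(-1.09) = 10.8486; u₂ = -1.09 − 0.01·10.8486 = -1.198486

-1.198486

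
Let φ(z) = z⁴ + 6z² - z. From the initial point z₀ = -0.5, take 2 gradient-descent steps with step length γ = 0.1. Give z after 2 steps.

0.04375

φ′(z) = 4z³ + 12z - 1
Step 1: φ′(-0.5) = -7.5; z₁ = -0.5 − 0.1·(-7.5) = 0.25
Step 2: φ′(0.25) = 2.0625; z₂ = 0.25 − 0.1·2.0625 = 0.04375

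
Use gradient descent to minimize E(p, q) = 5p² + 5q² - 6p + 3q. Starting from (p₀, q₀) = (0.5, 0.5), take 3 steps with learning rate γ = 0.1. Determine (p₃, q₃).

(0.6, -0.3)

∇E = (10p - 6, 10q + 3)
Step 1: at (0.5, 0.5), ∇E = (-1, 8) → (0.5, 0.5) − 0.1·(-1, 8) = (0.6, -0.3)
Step 2: at (0.6, -0.3), ∇E = (0, 0) → (0.6, -0.3) − 0.1·(0, 0) = (0.6, -0.3)
Step 3: at (0.6, -0.3), ∇E = (0, 0) → (0.6, -0.3) − 0.1·(0, 0) = (0.6, -0.3)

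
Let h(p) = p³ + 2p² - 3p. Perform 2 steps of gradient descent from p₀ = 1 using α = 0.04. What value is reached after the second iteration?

h′(p) = 3p² + 4p - 3
p₁ = 1 − 0.04·4 = 0.84
p₂ = 0.84 − 0.04·2.4768 = 0.740928

0.740928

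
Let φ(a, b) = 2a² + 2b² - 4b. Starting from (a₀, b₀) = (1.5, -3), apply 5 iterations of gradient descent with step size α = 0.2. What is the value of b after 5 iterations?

0.99872

∇φ = (4a, 4b - 4)
Step 1: at (1.5, -3), ∇φ = (6, -16) → (1.5, -3) − 0.2·(6, -16) = (0.3, 0.2)
Step 2: at (0.3, 0.2), ∇φ = (1.2, -3.2) → (0.3, 0.2) − 0.2·(1.2, -3.2) = (0.06, 0.84)
Step 3: at (0.06, 0.84), ∇φ = (0.24, -0.64) → (0.06, 0.84) − 0.2·(0.24, -0.64) = (0.012, 0.968)
Step 4: at (0.012, 0.968), ∇φ = (0.048, -0.128) → (0.012, 0.968) − 0.2·(0.048, -0.128) = (0.0024, 0.9936)
Step 5: at (0.0024, 0.9936), ∇φ = (0.0096, -0.0256) → (0.0024, 0.9936) − 0.2·(0.0096, -0.0256) = (0.00048, 0.99872)
b = 0.99872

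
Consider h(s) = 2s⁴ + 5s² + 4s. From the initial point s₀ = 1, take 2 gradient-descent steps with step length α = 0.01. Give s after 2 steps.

h′(s) = 8s³ + 10s + 4
s₁ = 1 − 0.01·22 = 0.78
s₂ = 0.78 − 0.01·15.596416 = 0.62403584

0.62403584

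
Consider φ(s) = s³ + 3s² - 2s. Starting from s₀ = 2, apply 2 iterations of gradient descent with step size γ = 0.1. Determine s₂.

0.108

φ′(s) = 3s² + 6s - 2
Step 1: φ′(2) = 22; s₁ = 2 − 0.1·22 = -0.2
Step 2: φ′(-0.2) = -3.08; s₂ = -0.2 − 0.1·(-3.08) = 0.108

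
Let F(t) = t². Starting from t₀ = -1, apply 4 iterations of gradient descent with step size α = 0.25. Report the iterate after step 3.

F′(t) = 2t
t₁ = -1 − 0.25·(-2) = -0.5
t₂ = -0.5 − 0.25·(-1) = -0.25
t₃ = -0.25 − 0.25·(-0.5) = -0.125

-0.125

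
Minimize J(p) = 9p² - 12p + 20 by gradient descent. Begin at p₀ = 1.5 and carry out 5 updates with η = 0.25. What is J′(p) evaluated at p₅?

J′(p) = 18p - 12
Step 1: J′(1.5) = 15; p₁ = 1.5 − 0.25·15 = -2.25
Step 2: J′(-2.25) = -52.5; p₂ = -2.25 − 0.25·(-52.5) = 10.875
Step 3: J′(10.875) = 183.75; p₃ = 10.875 − 0.25·183.75 = -35.0625
Step 4: J′(-35.0625) = -643.125; p₄ = -35.0625 − 0.25·(-643.125) = 125.71875
Step 5: J′(125.71875) = 2250.9375; p₅ = 125.71875 − 0.25·2250.9375 = -437.015625
J′(p) at (-437.015625) = -7878.28125

-7878.28125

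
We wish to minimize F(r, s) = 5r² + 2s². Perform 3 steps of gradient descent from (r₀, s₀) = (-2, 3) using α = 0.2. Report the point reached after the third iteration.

(2, 0.024)

∇F = (10r, 4s)
Step 1: at (-2, 3), ∇F = (-20, 12) → (-2, 3) − 0.2·(-20, 12) = (2, 0.6)
Step 2: at (2, 0.6), ∇F = (20, 2.4) → (2, 0.6) − 0.2·(20, 2.4) = (-2, 0.12)
Step 3: at (-2, 0.12), ∇F = (-20, 0.48) → (-2, 0.12) − 0.2·(-20, 0.48) = (2, 0.024)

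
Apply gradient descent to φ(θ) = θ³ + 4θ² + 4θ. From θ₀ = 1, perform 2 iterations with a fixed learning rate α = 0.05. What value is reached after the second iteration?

φ′(θ) = 3θ² + 8θ + 4
θ₁ = 1 − 0.05·15 = 0.25
θ₂ = 0.25 − 0.05·6.1875 = -0.059375

-0.059375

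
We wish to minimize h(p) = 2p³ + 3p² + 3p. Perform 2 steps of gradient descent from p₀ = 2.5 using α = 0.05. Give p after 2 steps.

-0.3651875

h′(p) = 6p² + 6p + 3
p₁ = 2.5 − 0.05·55.5 = -0.275
p₂ = -0.275 − 0.05·1.80375 = -0.3651875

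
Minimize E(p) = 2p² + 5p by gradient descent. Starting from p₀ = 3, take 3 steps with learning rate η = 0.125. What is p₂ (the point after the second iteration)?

-0.1875

E′(p) = 4p + 5
p₁ = 3 − 0.125·17 = 0.875
p₂ = 0.875 − 0.125·8.5 = -0.1875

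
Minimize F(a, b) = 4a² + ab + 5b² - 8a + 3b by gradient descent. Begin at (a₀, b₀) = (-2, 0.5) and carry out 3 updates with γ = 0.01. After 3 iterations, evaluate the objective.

∇F = (8a + b - 8, a + 10b + 3)
Step 1: at (-2, 0.5), ∇F = (-23.5, 6) → (-2, 0.5) − 0.01·(-23.5, 6) = (-1.765, 0.44)
Step 2: at (-1.765, 0.44), ∇F = (-21.68, 5.635) → (-1.765, 0.44) − 0.01·(-21.68, 5.635) = (-1.5482, 0.38365)
Step 3: at (-1.5482, 0.38365), ∇F = (-20.00195, 5.2883) → (-1.5482, 0.38365) − 0.01·(-20.00195, 5.2883) = (-1.3481805, 0.330767)
F(-1.3481805, 0.330767) = 19.1492080643225

19.1492080643225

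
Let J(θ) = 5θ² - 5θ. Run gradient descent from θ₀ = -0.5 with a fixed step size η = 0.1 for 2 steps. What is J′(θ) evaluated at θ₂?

0

J′(θ) = 10θ - 5
θ₁ = -0.5 − 0.1·(-10) = 0.5
θ₂ = 0.5 − 0.1·0 = 0.5
J′(θ) at (0.5) = 0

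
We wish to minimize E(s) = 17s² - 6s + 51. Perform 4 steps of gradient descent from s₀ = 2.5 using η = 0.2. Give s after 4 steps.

E′(s) = 34s - 6
s₁ = 2.5 − 0.2·79 = -13.3
s₂ = -13.3 − 0.2·(-458.2) = 78.34
s₃ = 78.34 − 0.2·2657.56 = -453.172
s₄ = -453.172 − 0.2·(-15413.848) = 2629.5976

2629.5976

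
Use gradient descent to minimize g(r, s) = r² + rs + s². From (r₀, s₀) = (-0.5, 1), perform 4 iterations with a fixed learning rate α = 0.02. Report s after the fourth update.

0.88696336

∇g = (2r + s, r + 2s)
(r₁, s₁) = (-0.5, 1) − 0.02·(0, 1.5) = (-0.5, 0.97)
(r₂, s₂) = (-0.5, 0.97) − 0.02·(-0.03, 1.44) = (-0.4994, 0.9412)
(r₃, s₃) = (-0.4994, 0.9412) − 0.02·(-0.0576, 1.383) = (-0.498248, 0.91354)
(r₄, s₄) = (-0.498248, 0.91354) − 0.02·(-0.082956, 1.328832) = (-0.49658888, 0.88696336)
s = 0.88696336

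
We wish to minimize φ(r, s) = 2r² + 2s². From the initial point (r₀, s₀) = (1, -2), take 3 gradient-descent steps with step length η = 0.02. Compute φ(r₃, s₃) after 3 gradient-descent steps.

∇φ = (4r, 4s)
Step 1: at (1, -2), ∇φ = (4, -8) → (1, -2) − 0.02·(4, -8) = (0.92, -1.84)
Step 2: at (0.92, -1.84), ∇φ = (3.68, -7.36) → (0.92, -1.84) − 0.02·(3.68, -7.36) = (0.8464, -1.6928)
Step 3: at (0.8464, -1.6928), ∇φ = (3.3856, -6.7712) → (0.8464, -1.6928) − 0.02·(3.3856, -6.7712) = (0.778688, -1.557376)
φ(0.778688, -1.557376) = 6.06355001344

6.06355001344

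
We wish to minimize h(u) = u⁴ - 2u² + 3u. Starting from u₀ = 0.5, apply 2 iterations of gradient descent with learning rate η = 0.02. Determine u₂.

0.43929416

h′(u) = 4u³ - 4u + 3
u₁ = 0.5 − 0.02·1.5 = 0.47
u₂ = 0.47 − 0.02·1.535292 = 0.43929416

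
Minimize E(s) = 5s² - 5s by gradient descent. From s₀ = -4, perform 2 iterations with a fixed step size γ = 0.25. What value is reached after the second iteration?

E′(s) = 10s - 5
Step 1: E′(-4) = -45; s₁ = -4 − 0.25·(-45) = 7.25
Step 2: E′(7.25) = 67.5; s₂ = 7.25 − 0.25·67.5 = -9.625

-9.625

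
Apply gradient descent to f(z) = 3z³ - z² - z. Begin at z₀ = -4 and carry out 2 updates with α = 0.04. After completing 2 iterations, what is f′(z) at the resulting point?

f′(z) = 9z² - 2z - 1
z₁ = -4 − 0.04·151 = -10.04
z₂ = -10.04 − 0.04·926.2944 = -47.091776
f′(z) at (-47.091776) = 20051.901853507584

20051.901853507584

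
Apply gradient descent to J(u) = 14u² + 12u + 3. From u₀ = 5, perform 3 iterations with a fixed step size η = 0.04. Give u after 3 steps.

J′(u) = 28u + 12
Step 1: J′(5) = 152; u₁ = 5 − 0.04·152 = -1.08
Step 2: J′(-1.08) = -18.24; u₂ = -1.08 − 0.04·(-18.24) = -0.3504
Step 3: J′(-0.3504) = 2.1888; u₃ = -0.3504 − 0.04·2.1888 = -0.437952

-0.437952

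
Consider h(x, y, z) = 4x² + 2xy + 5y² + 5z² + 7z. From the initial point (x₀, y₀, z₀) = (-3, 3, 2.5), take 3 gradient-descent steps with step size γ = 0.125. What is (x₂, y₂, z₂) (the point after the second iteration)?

(0, 0.1875, -0.5)

∇h = (8x + 2y, 2x + 10y, 10z + 7)
Step 1: at (-3, 3, 2.5), ∇h = (-18, 24, 32) → (-3, 3, 2.5) − 0.125·(-18, 24, 32) = (-0.75, 0, -1.5)
Step 2: at (-0.75, 0, -1.5), ∇h = (-6, -1.5, -8) → (-0.75, 0, -1.5) − 0.125·(-6, -1.5, -8) = (0, 0.1875, -0.5)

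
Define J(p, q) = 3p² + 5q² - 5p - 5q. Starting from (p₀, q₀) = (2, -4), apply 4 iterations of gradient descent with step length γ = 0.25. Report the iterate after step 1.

∇J = (6p - 5, 10q - 5)
(p₁, q₁) = (2, -4) − 0.25·(7, -45) = (0.25, 7.25)

(0.25, 7.25)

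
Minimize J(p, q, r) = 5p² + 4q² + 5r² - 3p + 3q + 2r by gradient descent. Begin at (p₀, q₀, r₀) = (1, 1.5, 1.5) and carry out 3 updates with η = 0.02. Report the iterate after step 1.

(0.86, 1.2, 1.16)

∇J = (10p - 3, 8q + 3, 10r + 2)
(p₁, q₁, r₁) = (1, 1.5, 1.5) − 0.02·(7, 15, 17) = (0.86, 1.2, 1.16)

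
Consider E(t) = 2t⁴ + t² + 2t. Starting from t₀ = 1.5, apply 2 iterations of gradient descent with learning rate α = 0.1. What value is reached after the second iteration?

2.3704

E′(t) = 8t³ + 2t + 2
Step 1: E′(1.5) = 32; t₁ = 1.5 − 0.1·32 = -1.7
Step 2: E′(-1.7) = -40.704; t₂ = -1.7 − 0.1·(-40.704) = 2.3704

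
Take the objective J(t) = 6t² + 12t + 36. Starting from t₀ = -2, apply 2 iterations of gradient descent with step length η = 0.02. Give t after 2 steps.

-1.5776

J′(t) = 12t + 12
t₁ = -2 − 0.02·(-12) = -1.76
t₂ = -1.76 − 0.02·(-9.12) = -1.5776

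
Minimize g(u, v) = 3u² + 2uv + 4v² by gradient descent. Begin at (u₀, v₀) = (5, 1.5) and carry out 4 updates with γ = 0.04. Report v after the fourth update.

-0.25684608

∇g = (6u + 2v, 2u + 8v)
Step 1: at (5, 1.5), ∇g = (33, 22) → (5, 1.5) − 0.04·(33, 22) = (3.68, 0.62)
Step 2: at (3.68, 0.62), ∇g = (23.32, 12.32) → (3.68, 0.62) − 0.04·(23.32, 12.32) = (2.7472, 0.1272)
Step 3: at (2.7472, 0.1272), ∇g = (16.7376, 6.512) → (2.7472, 0.1272) − 0.04·(16.7376, 6.512) = (2.077696, -0.13328)
Step 4: at (2.077696, -0.13328), ∇g = (12.199616, 3.089152) → (2.077696, -0.13328) − 0.04·(12.199616, 3.089152) = (1.58971136, -0.25684608)
v = -0.25684608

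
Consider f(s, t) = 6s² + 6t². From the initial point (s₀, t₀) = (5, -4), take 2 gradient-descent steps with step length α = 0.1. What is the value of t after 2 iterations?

∇f = (12s, 12t)
(s₁, t₁) = (5, -4) − 0.1·(60, -48) = (-1, 0.8)
(s₂, t₂) = (-1, 0.8) − 0.1·(-12, 9.6) = (0.2, -0.16)
t = -0.16

-0.16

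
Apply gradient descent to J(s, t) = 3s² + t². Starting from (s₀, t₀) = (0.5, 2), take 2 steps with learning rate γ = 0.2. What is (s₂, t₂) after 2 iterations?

(0.02, 0.72)

∇J = (6s, 2t)
Step 1: at (0.5, 2), ∇J = (3, 4) → (0.5, 2) − 0.2·(3, 4) = (-0.1, 1.2)
Step 2: at (-0.1, 1.2), ∇J = (-0.6, 2.4) → (-0.1, 1.2) − 0.2·(-0.6, 2.4) = (0.02, 0.72)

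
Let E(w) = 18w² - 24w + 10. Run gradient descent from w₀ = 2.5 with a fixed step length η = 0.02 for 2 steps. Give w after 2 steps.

E′(w) = 36w - 24
w₁ = 2.5 − 0.02·66 = 1.18
w₂ = 1.18 − 0.02·18.48 = 0.8104

0.8104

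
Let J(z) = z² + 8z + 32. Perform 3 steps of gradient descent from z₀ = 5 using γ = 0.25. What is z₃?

J′(z) = 2z + 8
z₁ = 5 − 0.25·18 = 0.5
z₂ = 0.5 − 0.25·9 = -1.75
z₃ = -1.75 − 0.25·4.5 = -2.875

-2.875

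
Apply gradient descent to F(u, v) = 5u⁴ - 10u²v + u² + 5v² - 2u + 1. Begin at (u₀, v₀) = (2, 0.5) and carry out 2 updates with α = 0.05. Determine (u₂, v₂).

∇F = (20u³ - 20uv + 2u - 2, -10u² + 10v)
(u₁, v₁) = (2, 0.5) − 0.05·(142, -35) = (-5.1, 2.25)
(u₂, v₂) = (-5.1, 2.25) − 0.05·(-2435.72, -237.6) = (116.686, 14.13)

(116.686, 14.13)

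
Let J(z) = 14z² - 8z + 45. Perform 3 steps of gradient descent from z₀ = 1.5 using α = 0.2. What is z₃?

-117.908

J′(z) = 28z - 8
Step 1: J′(1.5) = 34; z₁ = 1.5 − 0.2·34 = -5.3
Step 2: J′(-5.3) = -156.4; z₂ = -5.3 − 0.2·(-156.4) = 25.98
Step 3: J′(25.98) = 719.44; z₃ = 25.98 − 0.2·719.44 = -117.908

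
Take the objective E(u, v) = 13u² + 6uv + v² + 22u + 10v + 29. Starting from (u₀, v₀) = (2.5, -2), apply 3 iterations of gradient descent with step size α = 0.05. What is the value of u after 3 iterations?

∇E = (26u + 6v + 22, 6u + 2v + 10)
(u₁, v₁) = (2.5, -2) − 0.05·(75, 21) = (-1.25, -3.05)
(u₂, v₂) = (-1.25, -3.05) − 0.05·(-28.8, -3.6) = (0.19, -2.87)
(u₃, v₃) = (0.19, -2.87) − 0.05·(9.72, 5.4) = (-0.296, -3.14)
u = -0.296

-0.296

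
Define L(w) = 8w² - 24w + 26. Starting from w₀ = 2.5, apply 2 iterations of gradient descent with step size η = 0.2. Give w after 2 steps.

L′(w) = 16w - 24
Step 1: L′(2.5) = 16; w₁ = 2.5 − 0.2·16 = -0.7
Step 2: L′(-0.7) = -35.2; w₂ = -0.7 − 0.2·(-35.2) = 6.34

6.34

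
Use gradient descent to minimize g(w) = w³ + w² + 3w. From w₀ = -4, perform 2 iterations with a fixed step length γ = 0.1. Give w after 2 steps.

g′(w) = 3w² + 2w + 3
Step 1: g′(-4) = 43; w₁ = -4 − 0.1·43 = -8.3
Step 2: g′(-8.3) = 193.07; w₂ = -8.3 − 0.1·193.07 = -27.607

-27.607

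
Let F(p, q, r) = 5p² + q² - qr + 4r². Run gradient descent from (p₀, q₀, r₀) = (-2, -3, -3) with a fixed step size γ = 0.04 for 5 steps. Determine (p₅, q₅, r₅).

∇F = (10p, 2q - r, -q + 8r)
(p₁, q₁, r₁) = (-2, -3, -3) − 0.04·(-20, -3, -21) = (-1.2, -2.88, -2.16)
(p₂, q₂, r₂) = (-1.2, -2.88, -2.16) − 0.04·(-12, -3.6, -14.4) = (-0.72, -2.736, -1.584)
(p₃, q₃, r₃) = (-0.72, -2.736, -1.584) − 0.04·(-7.2, -3.888, -9.936) = (-0.432, -2.58048, -1.18656)
(p₄, q₄, r₄) = (-0.432, -2.58048, -1.18656) − 0.04·(-4.32, -3.9744, -6.912) = (-0.2592, -2.421504, -0.91008)
(p₅, q₅, r₅) = (-0.2592, -2.421504, -0.91008) − 0.04·(-2.592, -3.932928, -4.859136) = (-0.15552, -2.26418688, -0.71571456)

(-0.15552, -2.26418688, -0.71571456)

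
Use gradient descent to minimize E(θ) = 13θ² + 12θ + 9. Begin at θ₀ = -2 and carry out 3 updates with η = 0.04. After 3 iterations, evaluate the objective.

6.2307693568

E′(θ) = 26θ + 12
θ₁ = -2 − 0.04·(-40) = -0.4
θ₂ = -0.4 − 0.04·1.6 = -0.464
θ₃ = -0.464 − 0.04·(-0.064) = -0.46144
E(-0.46144) = 6.2307693568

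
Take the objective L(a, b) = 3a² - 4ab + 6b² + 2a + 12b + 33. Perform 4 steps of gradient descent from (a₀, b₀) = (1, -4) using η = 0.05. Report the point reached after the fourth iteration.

(-0.946, -1.2888)

∇L = (6a - 4b + 2, -4a + 12b + 12)
Step 1: at (1, -4), ∇L = (24, -40) → (1, -4) − 0.05·(24, -40) = (-0.2, -2)
Step 2: at (-0.2, -2), ∇L = (8.8, -11.2) → (-0.2, -2) − 0.05·(8.8, -11.2) = (-0.64, -1.44)
Step 3: at (-0.64, -1.44), ∇L = (3.92, -2.72) → (-0.64, -1.44) − 0.05·(3.92, -2.72) = (-0.836, -1.304)
Step 4: at (-0.836, -1.304), ∇L = (2.2, -0.304) → (-0.836, -1.304) − 0.05·(2.2, -0.304) = (-0.946, -1.2888)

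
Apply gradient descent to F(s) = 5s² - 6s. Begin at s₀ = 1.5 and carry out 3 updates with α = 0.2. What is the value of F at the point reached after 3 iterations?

F′(s) = 10s - 6
s₁ = 1.5 − 0.2·9 = -0.3
s₂ = -0.3 − 0.2·(-9) = 1.5
s₃ = 1.5 − 0.2·9 = -0.3
F(-0.3) = 2.25

2.25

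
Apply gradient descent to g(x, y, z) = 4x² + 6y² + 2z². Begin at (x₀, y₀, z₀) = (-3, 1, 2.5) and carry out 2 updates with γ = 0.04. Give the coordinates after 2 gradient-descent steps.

∇g = (8x, 12y, 4z)
(x₁, y₁, z₁) = (-3, 1, 2.5) − 0.04·(-24, 12, 10) = (-2.04, 0.52, 2.1)
(x₂, y₂, z₂) = (-2.04, 0.52, 2.1) − 0.04·(-16.32, 6.24, 8.4) = (-1.3872, 0.2704, 1.764)

(-1.3872, 0.2704, 1.764)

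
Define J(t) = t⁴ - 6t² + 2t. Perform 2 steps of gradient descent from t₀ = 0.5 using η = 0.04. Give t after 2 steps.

0.82525696

J′(t) = 4t³ - 12t + 2
t₁ = 0.5 − 0.04·(-3.5) = 0.64
t₂ = 0.64 − 0.04·(-4.631424) = 0.82525696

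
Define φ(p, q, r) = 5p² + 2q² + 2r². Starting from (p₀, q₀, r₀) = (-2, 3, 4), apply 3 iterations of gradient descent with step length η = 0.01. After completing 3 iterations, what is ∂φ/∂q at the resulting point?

∇φ = (10p, 4q, 4r)
Step 1: at (-2, 3, 4), ∇φ = (-20, 12, 16) → (-2, 3, 4) − 0.01·(-20, 12, 16) = (-1.8, 2.88, 3.84)
Step 2: at (-1.8, 2.88, 3.84), ∇φ = (-18, 11.52, 15.36) → (-1.8, 2.88, 3.84) − 0.01·(-18, 11.52, 15.36) = (-1.62, 2.7648, 3.6864)
Step 3: at (-1.62, 2.7648, 3.6864), ∇φ = (-16.2, 11.0592, 14.7456) → (-1.62, 2.7648, 3.6864) − 0.01·(-16.2, 11.0592, 14.7456) = (-1.458, 2.654208, 3.538944)
∂φ/∂q at (-1.458, 2.654208, 3.538944) = 10.616832

10.616832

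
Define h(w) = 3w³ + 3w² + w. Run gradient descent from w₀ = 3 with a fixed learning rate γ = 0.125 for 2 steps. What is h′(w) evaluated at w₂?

96779.3212890625

h′(w) = 9w² + 6w + 1
Step 1: h′(3) = 100; w₁ = 3 − 0.125·100 = -9.5
Step 2: h′(-9.5) = 756.25; w₂ = -9.5 − 0.125·756.25 = -104.03125
h′(w) at (-104.03125) = 96779.3212890625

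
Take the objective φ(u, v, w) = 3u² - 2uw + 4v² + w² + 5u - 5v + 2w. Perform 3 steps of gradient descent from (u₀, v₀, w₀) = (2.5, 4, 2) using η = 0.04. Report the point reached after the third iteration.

∇φ = (6u - 2w + 5, 8v - 5, -2u + 2w + 2)
Step 1: at (2.5, 4, 2), ∇φ = (16, 27, 1) → (2.5, 4, 2) − 0.04·(16, 27, 1) = (1.86, 2.92, 1.96)
Step 2: at (1.86, 2.92, 1.96), ∇φ = (12.24, 18.36, 2.2) → (1.86, 2.92, 1.96) − 0.04·(12.24, 18.36, 2.2) = (1.3704, 2.1856, 1.872)
Step 3: at (1.3704, 2.1856, 1.872), ∇φ = (9.4784, 12.4848, 3.0032) → (1.3704, 2.1856, 1.872) − 0.04·(9.4784, 12.4848, 3.0032) = (0.991264, 1.686208, 1.751872)

(0.991264, 1.686208, 1.751872)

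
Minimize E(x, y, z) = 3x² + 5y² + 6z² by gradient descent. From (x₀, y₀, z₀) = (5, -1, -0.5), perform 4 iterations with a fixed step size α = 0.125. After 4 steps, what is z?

-0.03125

∇E = (6x, 10y, 12z)
Step 1: at (5, -1, -0.5), ∇E = (30, -10, -6) → (5, -1, -0.5) − 0.125·(30, -10, -6) = (1.25, 0.25, 0.25)
Step 2: at (1.25, 0.25, 0.25), ∇E = (7.5, 2.5, 3) → (1.25, 0.25, 0.25) − 0.125·(7.5, 2.5, 3) = (0.3125, -0.0625, -0.125)
Step 3: at (0.3125, -0.0625, -0.125), ∇E = (1.875, -0.625, -1.5) → (0.3125, -0.0625, -0.125) − 0.125·(1.875, -0.625, -1.5) = (0.078125, 0.015625, 0.0625)
Step 4: at (0.078125, 0.015625, 0.0625), ∇E = (0.46875, 0.15625, 0.75) → (0.078125, 0.015625, 0.0625) − 0.125·(0.46875, 0.15625, 0.75) = (0.01953125, -0.00390625, -0.03125)
z = -0.03125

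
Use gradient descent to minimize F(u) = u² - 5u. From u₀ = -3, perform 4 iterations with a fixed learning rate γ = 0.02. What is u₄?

-2.17140608

F′(u) = 2u - 5
u₁ = -3 − 0.02·(-11) = -2.78
u₂ = -2.78 − 0.02·(-10.56) = -2.5688
u₃ = -2.5688 − 0.02·(-10.1376) = -2.366048
u₄ = -2.366048 − 0.02·(-9.732096) = -2.17140608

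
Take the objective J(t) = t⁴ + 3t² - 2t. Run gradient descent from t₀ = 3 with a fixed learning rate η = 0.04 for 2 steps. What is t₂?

-0.20487424

J′(t) = 4t³ + 6t - 2
Step 1: J′(3) = 124; t₁ = 3 − 0.04·124 = -1.96
Step 2: J′(-1.96) = -43.878144; t₂ = -1.96 − 0.04·(-43.878144) = -0.20487424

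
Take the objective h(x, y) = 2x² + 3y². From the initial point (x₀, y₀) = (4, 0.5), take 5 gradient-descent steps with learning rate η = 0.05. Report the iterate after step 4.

(1.6384, 0.12005)

∇h = (4x, 6y)
(x₁, y₁) = (4, 0.5) − 0.05·(16, 3) = (3.2, 0.35)
(x₂, y₂) = (3.2, 0.35) − 0.05·(12.8, 2.1) = (2.56, 0.245)
(x₃, y₃) = (2.56, 0.245) − 0.05·(10.24, 1.47) = (2.048, 0.1715)
(x₄, y₄) = (2.048, 0.1715) − 0.05·(8.192, 1.029) = (1.6384, 0.12005)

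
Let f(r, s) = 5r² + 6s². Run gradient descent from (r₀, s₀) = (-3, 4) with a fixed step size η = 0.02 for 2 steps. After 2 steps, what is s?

2.3104

∇f = (10r, 12s)
Step 1: at (-3, 4), ∇f = (-30, 48) → (-3, 4) − 0.02·(-30, 48) = (-2.4, 3.04)
Step 2: at (-2.4, 3.04), ∇f = (-24, 36.48) → (-2.4, 3.04) − 0.02·(-24, 36.48) = (-1.92, 2.3104)
s = 2.3104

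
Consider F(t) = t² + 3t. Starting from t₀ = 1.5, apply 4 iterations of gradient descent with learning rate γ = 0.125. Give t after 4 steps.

-0.55078125

F′(t) = 2t + 3
Step 1: F′(1.5) = 6; t₁ = 1.5 − 0.125·6 = 0.75
Step 2: F′(0.75) = 4.5; t₂ = 0.75 − 0.125·4.5 = 0.1875
Step 3: F′(0.1875) = 3.375; t₃ = 0.1875 − 0.125·3.375 = -0.234375
Step 4: F′(-0.234375) = 2.53125; t₄ = -0.234375 − 0.125·2.53125 = -0.55078125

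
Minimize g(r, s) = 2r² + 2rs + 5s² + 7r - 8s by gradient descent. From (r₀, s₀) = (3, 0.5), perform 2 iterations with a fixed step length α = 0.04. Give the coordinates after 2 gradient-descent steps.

(1.5376, 0.372)

∇g = (4r + 2s + 7, 2r + 10s - 8)
(r₁, s₁) = (3, 0.5) − 0.04·(20, 3) = (2.2, 0.38)
(r₂, s₂) = (2.2, 0.38) − 0.04·(16.56, 0.2) = (1.5376, 0.372)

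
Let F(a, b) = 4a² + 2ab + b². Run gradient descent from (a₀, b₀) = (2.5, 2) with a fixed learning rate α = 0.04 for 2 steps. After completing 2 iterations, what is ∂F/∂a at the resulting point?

∇F = (8a + 2b, 2a + 2b)
Step 1: at (2.5, 2), ∇F = (24, 9) → (2.5, 2) − 0.04·(24, 9) = (1.54, 1.64)
Step 2: at (1.54, 1.64), ∇F = (15.6, 6.36) → (1.54, 1.64) − 0.04·(15.6, 6.36) = (0.916, 1.3856)
∂F/∂a at (0.916, 1.3856) = 10.0992

10.0992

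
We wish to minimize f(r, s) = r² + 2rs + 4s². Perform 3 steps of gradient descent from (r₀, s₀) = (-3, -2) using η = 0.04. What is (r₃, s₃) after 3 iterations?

(-2.07392, -0.192256)

∇f = (2r + 2s, 2r + 8s)
(r₁, s₁) = (-3, -2) − 0.04·(-10, -22) = (-2.6, -1.12)
(r₂, s₂) = (-2.6, -1.12) − 0.04·(-7.44, -14.16) = (-2.3024, -0.5536)
(r₃, s₃) = (-2.3024, -0.5536) − 0.04·(-5.712, -9.0336) = (-2.07392, -0.192256)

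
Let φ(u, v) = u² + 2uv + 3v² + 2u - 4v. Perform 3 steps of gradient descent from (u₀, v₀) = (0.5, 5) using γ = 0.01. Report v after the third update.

∇φ = (2u + 2v + 2, 2u + 6v - 4)
(u₁, v₁) = (0.5, 5) − 0.01·(13, 27) = (0.37, 4.73)
(u₂, v₂) = (0.37, 4.73) − 0.01·(12.2, 25.12) = (0.248, 4.4788)
(u₃, v₃) = (0.248, 4.4788) − 0.01·(11.4536, 23.3688) = (0.133464, 4.245112)
v = 4.245112

4.245112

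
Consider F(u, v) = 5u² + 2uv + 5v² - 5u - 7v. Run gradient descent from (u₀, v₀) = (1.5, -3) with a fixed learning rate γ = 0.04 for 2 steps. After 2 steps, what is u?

1.1352

∇F = (10u + 2v - 5, 2u + 10v - 7)
(u₁, v₁) = (1.5, -3) − 0.04·(4, -34) = (1.34, -1.64)
(u₂, v₂) = (1.34, -1.64) − 0.04·(5.12, -20.72) = (1.1352, -0.8112)
u = 1.1352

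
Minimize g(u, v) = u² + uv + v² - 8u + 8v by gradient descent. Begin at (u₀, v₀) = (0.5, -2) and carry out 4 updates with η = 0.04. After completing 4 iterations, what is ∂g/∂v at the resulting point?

∇g = (2u + v - 8, u + 2v + 8)
(u₁, v₁) = (0.5, -2) − 0.04·(-9, 4.5) = (0.86, -2.18)
(u₂, v₂) = (0.86, -2.18) − 0.04·(-8.46, 4.5) = (1.1984, -2.36)
(u₃, v₃) = (1.1984, -2.36) − 0.04·(-7.9632, 4.4784) = (1.516928, -2.539136)
(u₄, v₄) = (1.516928, -2.539136) − 0.04·(-7.50528, 4.438656) = (1.8171392, -2.71668224)
∂g/∂v at (1.8171392, -2.71668224) = 4.38377472

4.38377472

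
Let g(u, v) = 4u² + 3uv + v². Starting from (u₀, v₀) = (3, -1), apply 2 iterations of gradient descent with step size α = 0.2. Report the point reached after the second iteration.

(2.16, -0.72)

∇g = (8u + 3v, 3u + 2v)
Step 1: at (3, -1), ∇g = (21, 7) → (3, -1) − 0.2·(21, 7) = (-1.2, -2.4)
Step 2: at (-1.2, -2.4), ∇g = (-16.8, -8.4) → (-1.2, -2.4) − 0.2·(-16.8, -8.4) = (2.16, -0.72)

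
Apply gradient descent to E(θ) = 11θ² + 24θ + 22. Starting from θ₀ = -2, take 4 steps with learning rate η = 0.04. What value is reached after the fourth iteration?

E′(θ) = 22θ + 24
Step 1: E′(-2) = -20; θ₁ = -2 − 0.04·(-20) = -1.2
Step 2: E′(-1.2) = -2.4; θ₂ = -1.2 − 0.04·(-2.4) = -1.104
Step 3: E′(-1.104) = -0.288; θ₃ = -1.104 − 0.04·(-0.288) = -1.09248
Step 4: E′(-1.09248) = -0.03456; θ₄ = -1.09248 − 0.04·(-0.03456) = -1.0910976

-1.0910976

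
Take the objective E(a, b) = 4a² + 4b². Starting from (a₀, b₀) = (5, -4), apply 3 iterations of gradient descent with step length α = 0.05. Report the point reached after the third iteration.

(1.08, -0.864)

∇E = (8a, 8b)
Step 1: at (5, -4), ∇E = (40, -32) → (5, -4) − 0.05·(40, -32) = (3, -2.4)
Step 2: at (3, -2.4), ∇E = (24, -19.2) → (3, -2.4) − 0.05·(24, -19.2) = (1.8, -1.44)
Step 3: at (1.8, -1.44), ∇E = (14.4, -11.52) → (1.8, -1.44) − 0.05·(14.4, -11.52) = (1.08, -0.864)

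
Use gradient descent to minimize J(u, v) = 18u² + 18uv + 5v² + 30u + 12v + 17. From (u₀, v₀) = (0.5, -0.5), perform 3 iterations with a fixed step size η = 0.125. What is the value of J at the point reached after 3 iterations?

∇J = (36u + 18v + 30, 18u + 10v + 12)
Step 1: at (0.5, -0.5), ∇J = (39, 16) → (0.5, -0.5) − 0.125·(39, 16) = (-4.375, -2.5)
Step 2: at (-4.375, -2.5), ∇J = (-172.5, -91.75) → (-4.375, -2.5) − 0.125·(-172.5, -91.75) = (17.1875, 8.96875)
Step 3: at (17.1875, 8.96875), ∇J = (810.1875, 411.0625) → (17.1875, 8.96875) − 0.125·(810.1875, 411.0625) = (-84.0859375, -42.4140625)
J(-84.0859375, -42.4140625) = 197443.89630126953125

197443.89630126953125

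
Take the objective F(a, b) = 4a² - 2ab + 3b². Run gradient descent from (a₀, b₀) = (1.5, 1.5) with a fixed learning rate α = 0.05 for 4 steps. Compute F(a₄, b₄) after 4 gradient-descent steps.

1.15942149

∇F = (8a - 2b, -2a + 6b)
(a₁, b₁) = (1.5, 1.5) − 0.05·(9, 6) = (1.05, 1.2)
(a₂, b₂) = (1.05, 1.2) − 0.05·(6, 5.1) = (0.75, 0.945)
(a₃, b₃) = (0.75, 0.945) − 0.05·(4.11, 4.17) = (0.5445, 0.7365)
(a₄, b₄) = (0.5445, 0.7365) − 0.05·(2.883, 3.33) = (0.40035, 0.57)
F(0.40035, 0.57) = 1.15942149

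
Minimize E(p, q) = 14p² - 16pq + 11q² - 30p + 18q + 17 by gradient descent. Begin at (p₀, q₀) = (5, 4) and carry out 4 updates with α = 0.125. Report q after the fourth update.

∇E = (28p - 16q - 30, -16p + 22q + 18)
Step 1: at (5, 4), ∇E = (46, 26) → (5, 4) − 0.125·(46, 26) = (-0.75, 0.75)
Step 2: at (-0.75, 0.75), ∇E = (-63, 46.5) → (-0.75, 0.75) − 0.125·(-63, 46.5) = (7.125, -5.0625)
Step 3: at (7.125, -5.0625), ∇E = (250.5, -207.375) → (7.125, -5.0625) − 0.125·(250.5, -207.375) = (-24.1875, 20.859375)
Step 4: at (-24.1875, 20.859375), ∇E = (-1041, 863.90625) → (-24.1875, 20.859375) − 0.125·(-1041, 863.90625) = (105.9375, -87.12890625)
q = -87.12890625

-87.12890625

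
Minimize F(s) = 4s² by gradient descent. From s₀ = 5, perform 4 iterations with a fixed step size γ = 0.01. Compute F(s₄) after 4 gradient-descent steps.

51.32188731375616

F′(s) = 8s
s₁ = 5 − 0.01·40 = 4.6
s₂ = 4.6 − 0.01·36.8 = 4.232
s₃ = 4.232 − 0.01·33.856 = 3.89344
s₄ = 3.89344 − 0.01·31.14752 = 3.5819648
F(3.5819648) = 51.32188731375616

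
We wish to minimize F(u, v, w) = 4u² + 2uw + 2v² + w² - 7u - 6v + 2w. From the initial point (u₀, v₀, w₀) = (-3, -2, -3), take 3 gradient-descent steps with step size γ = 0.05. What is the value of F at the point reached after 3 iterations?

∇F = (8u + 2w - 7, 4v - 6, 2u + 2w + 2)
Step 1: at (-3, -2, -3), ∇F = (-37, -14, -10) → (-3, -2, -3) − 0.05·(-37, -14, -10) = (-1.15, -1.3, -2.5)
Step 2: at (-1.15, -1.3, -2.5), ∇F = (-21.2, -11.2, -5.3) → (-1.15, -1.3, -2.5) − 0.05·(-21.2, -11.2, -5.3) = (-0.09, -0.74, -2.235)
Step 3: at (-0.09, -0.74, -2.235), ∇F = (-12.19, -8.96, -2.65) → (-0.09, -0.74, -2.235) − 0.05·(-12.19, -8.96, -2.65) = (0.5195, -0.292, -2.1025)
F(0.5195, -0.292, -2.1025) = -2.60344225

-2.60344225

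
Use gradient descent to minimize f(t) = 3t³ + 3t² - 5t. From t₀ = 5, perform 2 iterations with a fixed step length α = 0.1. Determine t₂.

-367.5

f′(t) = 9t² + 6t - 5
t₁ = 5 − 0.1·250 = -20
t₂ = -20 − 0.1·3475 = -367.5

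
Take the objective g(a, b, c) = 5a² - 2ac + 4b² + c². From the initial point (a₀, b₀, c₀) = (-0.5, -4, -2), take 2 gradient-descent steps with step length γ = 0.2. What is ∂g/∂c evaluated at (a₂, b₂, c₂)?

-1.4

∇g = (10a - 2c, 8b, -2a + 2c)
Step 1: at (-0.5, -4, -2), ∇g = (-1, -32, -3) → (-0.5, -4, -2) − 0.2·(-1, -32, -3) = (-0.3, 2.4, -1.4)
Step 2: at (-0.3, 2.4, -1.4), ∇g = (-0.2, 19.2, -2.2) → (-0.3, 2.4, -1.4) − 0.2·(-0.2, 19.2, -2.2) = (-0.26, -1.44, -0.96)
∂g/∂c at (-0.26, -1.44, -0.96) = -1.4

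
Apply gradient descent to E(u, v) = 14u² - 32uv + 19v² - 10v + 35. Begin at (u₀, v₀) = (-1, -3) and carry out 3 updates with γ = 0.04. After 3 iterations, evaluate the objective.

1817.100512436224

∇E = (28u - 32v, -32u + 38v - 10)
(u₁, v₁) = (-1, -3) − 0.04·(68, -92) = (-3.72, 0.68)
(u₂, v₂) = (-3.72, 0.68) − 0.04·(-125.92, 134.88) = (1.3168, -4.7152)
(u₃, v₃) = (1.3168, -4.7152) − 0.04·(187.7568, -231.3152) = (-6.193472, 4.537408)
E(-6.193472, 4.537408) = 1817.100512436224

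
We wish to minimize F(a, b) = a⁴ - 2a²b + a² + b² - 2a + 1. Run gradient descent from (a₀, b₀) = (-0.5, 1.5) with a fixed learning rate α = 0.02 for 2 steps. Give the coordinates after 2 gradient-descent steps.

∇F = (4a³ - 4ab + 2a - 2, -2a² + 2b)
Step 1: at (-0.5, 1.5), ∇F = (-0.5, 2.5) → (-0.5, 1.5) − 0.02·(-0.5, 2.5) = (-0.49, 1.45)
Step 2: at (-0.49, 1.45), ∇F = (-0.608596, 2.4198) → (-0.49, 1.45) − 0.02·(-0.608596, 2.4198) = (-0.47782808, 1.401604)

(-0.47782808, 1.401604)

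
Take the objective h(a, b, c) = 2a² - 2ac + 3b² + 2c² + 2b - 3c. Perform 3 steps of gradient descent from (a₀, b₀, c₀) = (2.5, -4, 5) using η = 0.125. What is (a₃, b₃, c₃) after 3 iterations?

(1.75, -0.390625, 2.28125)

∇h = (4a - 2c, 6b + 2, -2a + 4c - 3)
(a₁, b₁, c₁) = (2.5, -4, 5) − 0.125·(0, -22, 12) = (2.5, -1.25, 3.5)
(a₂, b₂, c₂) = (2.5, -1.25, 3.5) − 0.125·(3, -5.5, 6) = (2.125, -0.5625, 2.75)
(a₃, b₃, c₃) = (2.125, -0.5625, 2.75) − 0.125·(3, -1.375, 3.75) = (1.75, -0.390625, 2.28125)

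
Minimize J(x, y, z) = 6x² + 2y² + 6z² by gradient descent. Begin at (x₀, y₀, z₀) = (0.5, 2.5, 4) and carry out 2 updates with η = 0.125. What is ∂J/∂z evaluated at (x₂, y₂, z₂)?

12

∇J = (12x, 4y, 12z)
Step 1: at (0.5, 2.5, 4), ∇J = (6, 10, 48) → (0.5, 2.5, 4) − 0.125·(6, 10, 48) = (-0.25, 1.25, -2)
Step 2: at (-0.25, 1.25, -2), ∇J = (-3, 5, -24) → (-0.25, 1.25, -2) − 0.125·(-3, 5, -24) = (0.125, 0.625, 1)
∂J/∂z at (0.125, 0.625, 1) = 12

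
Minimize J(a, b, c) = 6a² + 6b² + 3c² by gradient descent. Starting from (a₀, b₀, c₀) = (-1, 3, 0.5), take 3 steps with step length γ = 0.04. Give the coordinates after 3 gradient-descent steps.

∇J = (12a, 12b, 6c)
(a₁, b₁, c₁) = (-1, 3, 0.5) − 0.04·(-12, 36, 3) = (-0.52, 1.56, 0.38)
(a₂, b₂, c₂) = (-0.52, 1.56, 0.38) − 0.04·(-6.24, 18.72, 2.28) = (-0.2704, 0.8112, 0.2888)
(a₃, b₃, c₃) = (-0.2704, 0.8112, 0.2888) − 0.04·(-3.2448, 9.7344, 1.7328) = (-0.140608, 0.421824, 0.219488)

(-0.140608, 0.421824, 0.219488)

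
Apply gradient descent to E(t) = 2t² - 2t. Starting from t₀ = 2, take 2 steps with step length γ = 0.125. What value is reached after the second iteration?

0.875

E′(t) = 4t - 2
t₁ = 2 − 0.125·6 = 1.25
t₂ = 1.25 − 0.125·3 = 0.875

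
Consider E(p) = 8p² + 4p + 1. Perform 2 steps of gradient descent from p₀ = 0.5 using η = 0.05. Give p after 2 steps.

-0.22

E′(p) = 16p + 4
Step 1: E′(0.5) = 12; p₁ = 0.5 − 0.05·12 = -0.1
Step 2: E′(-0.1) = 2.4; p₂ = -0.1 − 0.05·2.4 = -0.22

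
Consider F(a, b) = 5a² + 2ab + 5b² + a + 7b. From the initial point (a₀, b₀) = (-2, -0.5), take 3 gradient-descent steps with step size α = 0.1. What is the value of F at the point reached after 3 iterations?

-2.45704

∇F = (10a + 2b + 1, 2a + 10b + 7)
(a₁, b₁) = (-2, -0.5) − 0.1·(-20, -2) = (0, -0.3)
(a₂, b₂) = (0, -0.3) − 0.1·(0.4, 4) = (-0.04, -0.7)
(a₃, b₃) = (-0.04, -0.7) − 0.1·(-0.8, -0.08) = (0.04, -0.692)
F(0.04, -0.692) = -2.45704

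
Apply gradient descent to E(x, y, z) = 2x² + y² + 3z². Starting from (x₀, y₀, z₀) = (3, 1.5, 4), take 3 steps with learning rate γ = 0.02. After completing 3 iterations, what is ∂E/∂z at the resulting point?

16.355328

∇E = (4x, 2y, 6z)
(x₁, y₁, z₁) = (3, 1.5, 4) − 0.02·(12, 3, 24) = (2.76, 1.44, 3.52)
(x₂, y₂, z₂) = (2.76, 1.44, 3.52) − 0.02·(11.04, 2.88, 21.12) = (2.5392, 1.3824, 3.0976)
(x₃, y₃, z₃) = (2.5392, 1.3824, 3.0976) − 0.02·(10.1568, 2.7648, 18.5856) = (2.336064, 1.327104, 2.725888)
∂E/∂z at (2.336064, 1.327104, 2.725888) = 16.355328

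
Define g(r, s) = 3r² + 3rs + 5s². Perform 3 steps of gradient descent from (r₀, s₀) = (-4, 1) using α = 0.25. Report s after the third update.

6.09375

∇g = (6r + 3s, 3r + 10s)
(r₁, s₁) = (-4, 1) − 0.25·(-21, -2) = (1.25, 1.5)
(r₂, s₂) = (1.25, 1.5) − 0.25·(12, 18.75) = (-1.75, -3.1875)
(r₃, s₃) = (-1.75, -3.1875) − 0.25·(-20.0625, -37.125) = (3.265625, 6.09375)
s = 6.09375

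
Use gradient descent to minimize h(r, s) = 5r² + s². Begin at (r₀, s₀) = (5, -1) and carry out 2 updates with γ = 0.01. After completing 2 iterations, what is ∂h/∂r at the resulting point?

∇h = (10r, 2s)
(r₁, s₁) = (5, -1) − 0.01·(50, -2) = (4.5, -0.98)
(r₂, s₂) = (4.5, -0.98) − 0.01·(45, -1.96) = (4.05, -0.9604)
∂h/∂r at (4.05, -0.9604) = 40.5

40.5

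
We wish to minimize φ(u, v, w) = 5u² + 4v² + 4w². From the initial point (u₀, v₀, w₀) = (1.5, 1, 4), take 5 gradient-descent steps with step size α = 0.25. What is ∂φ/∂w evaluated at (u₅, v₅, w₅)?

∇φ = (10u, 8v, 8w)
(u₁, v₁, w₁) = (1.5, 1, 4) − 0.25·(15, 8, 32) = (-2.25, -1, -4)
(u₂, v₂, w₂) = (-2.25, -1, -4) − 0.25·(-22.5, -8, -32) = (3.375, 1, 4)
(u₃, v₃, w₃) = (3.375, 1, 4) − 0.25·(33.75, 8, 32) = (-5.0625, -1, -4)
(u₄, v₄, w₄) = (-5.0625, -1, -4) − 0.25·(-50.625, -8, -32) = (7.59375, 1, 4)
(u₅, v₅, w₅) = (7.59375, 1, 4) − 0.25·(75.9375, 8, 32) = (-11.390625, -1, -4)
∂φ/∂w at (-11.390625, -1, -4) = -32

-32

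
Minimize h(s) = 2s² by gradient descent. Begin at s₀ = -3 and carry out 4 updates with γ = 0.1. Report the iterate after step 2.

-1.08

h′(s) = 4s
s₁ = -3 − 0.1·(-12) = -1.8
s₂ = -1.8 − 0.1·(-7.2) = -1.08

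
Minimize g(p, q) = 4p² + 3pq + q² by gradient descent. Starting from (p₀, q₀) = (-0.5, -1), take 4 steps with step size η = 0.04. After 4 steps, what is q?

-0.64943104

∇g = (8p + 3q, 3p + 2q)
Step 1: at (-0.5, -1), ∇g = (-7, -3.5) → (-0.5, -1) − 0.04·(-7, -3.5) = (-0.22, -0.86)
Step 2: at (-0.22, -0.86), ∇g = (-4.34, -2.38) → (-0.22, -0.86) − 0.04·(-4.34, -2.38) = (-0.0464, -0.7648)
Step 3: at (-0.0464, -0.7648), ∇g = (-2.6656, -1.6688) → (-0.0464, -0.7648) − 0.04·(-2.6656, -1.6688) = (0.060224, -0.698048)
Step 4: at (0.060224, -0.698048), ∇g = (-1.612352, -1.215424) → (0.060224, -0.698048) − 0.04·(-1.612352, -1.215424) = (0.12471808, -0.64943104)
q = -0.64943104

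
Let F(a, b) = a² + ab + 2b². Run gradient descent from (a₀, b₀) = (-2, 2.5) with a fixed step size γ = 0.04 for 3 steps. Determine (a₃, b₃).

∇F = (2a + b, a + 4b)
(a₁, b₁) = (-2, 2.5) − 0.04·(-1.5, 8) = (-1.94, 2.18)
(a₂, b₂) = (-1.94, 2.18) − 0.04·(-1.7, 6.78) = (-1.872, 1.9088)
(a₃, b₃) = (-1.872, 1.9088) − 0.04·(-1.8352, 5.7632) = (-1.798592, 1.678272)

(-1.798592, 1.678272)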